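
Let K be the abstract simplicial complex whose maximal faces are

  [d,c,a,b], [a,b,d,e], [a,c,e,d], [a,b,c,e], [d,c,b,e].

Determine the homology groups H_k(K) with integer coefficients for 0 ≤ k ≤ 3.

H_0 = Z,  H_1 = 0,  H_2 = 0,  H_3 = Z.

We work with the vertex ordering a < b < c < d < e. The simplices of K, each written with vertices in increasing order, are:

  0-simplices (5): a, b, c, d, e
  1-simplices (10): ab, ac, ad, ae, bc, bd, be, cd, ce, de
  2-simplices (10): abc, abd, abe, acd, ace, ade, bcd, bce, bde, cde
  3-simplices (5): abcd, abce, abde, acde, bcde

so the chain groups are C_0 ≅ Z^5, C_1 ≅ Z^10, C_2 ≅ Z^10, C_3 ≅ Z^5.

∂_1: C_1 → C_0 maps an edge to its endpoints' difference, ∂[p,q] = q − p.
This gives a 5×10 integer matrix of rank 4; reducing to Smith normal form yields diagonal entries (1,1,1,1).

Boundary ∂_2: C_2 → C_1 maps a triangle to the signed sum of its edges. For instance
  ∂bde = de − be + bd,
  ∂acd = cd − ad + ac.
The resulting 10×10 matrix has rank 6, and its Smith normal form has invariant factors (1,1,1,1,1,1).

Boundary ∂_3: C_3 → C_2 sends each 3-simplex σ to the alternating sum Σ_i (−1)^i (σ with its i-th vertex removed). For instance
  ∂acde = cde − ade + ace − acd,
  ∂abce = bce − ace + abe − abc.
The 10×5 boundary matrix has rank 4 and Smith normal form diag(1,1,1,1).

Reading off H_k = ker ∂_k / im ∂_{k+1}:

  H_0: rank C_0 − rank ∂_1 = 5 − 4 = 1, and the invariant factors of ∂_1 are all 1, so H_0 ≅ Z.
  H_1: rank ker ∂_1 − rank ∂_2 = (10 − 4) − 6 = 0, and the invariant factors of ∂_2 are all 1, so H_1 ≅ 0.
  H_2: rank ker ∂_2 − rank ∂_3 = (10 − 6) − 4 = 0, and the invariant factors of ∂_3 are all 1, so H_2 ≅ 0.
  H_3: rank ker ∂_3 − rank ∂_4 = (5 − 4) − 0 = 1, and there is no ∂_4, so H_3 ≅ Z.

(K is a triangulation of the 3-sphere S^3.)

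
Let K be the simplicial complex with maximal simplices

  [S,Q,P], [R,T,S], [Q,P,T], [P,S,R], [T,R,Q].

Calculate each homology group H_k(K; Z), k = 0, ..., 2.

H_0 = Z,  H_1 = Z,  H_2 = 0.

We work with the vertex ordering P < Q < R < S < T. The simplices of K, each written with vertices in increasing order, are:

  0-simplices (5): P, Q, R, S, T
  1-simplices (10): PQ, PR, PS, PT, QR, QS, QT, RS, RT, ST
  2-simplices (5): PQS, PQT, PRS, QRT, RST

giving chain groups C_0 ≅ Z^5, C_1 ≅ Z^10, C_2 ≅ Z^5.

The boundary map ∂_1: C_1 → C_0 is given by ∂[p,q] = [q] − [p]. For instance
  ∂RT = T − R.
The 5×10 boundary matrix has rank 4 and Smith normal form diag(1,1,1,1).

∂_2: C_2 → C_1 sends each 2-simplex [p,q,r] to [q,r] − [p,r] + [p,q]. For instance
  ∂QRT = RT − QT + QR,
  ∂RST = ST − RT + RS.
The resulting 10×5 matrix has rank 5, and its Smith normal form has invariant factors (1,1,1,1,1).

Reading off H_k = ker ∂_k / im ∂_{k+1}:

  H_0: rank C_0 − rank ∂_1 = 5 − 4 = 1, and the invariant factors of ∂_1 are all 1, so H_0 = Z.
  H_1: rank ker ∂_1 − rank ∂_2 = (10 − 4) − 5 = 1, and the invariant factors of ∂_2 are all 1, so H_1 = Z.
  H_2: rank ker ∂_2 − rank ∂_3 = (5 − 5) − 0 = 0, and there is no ∂_3, so H_2 = 0.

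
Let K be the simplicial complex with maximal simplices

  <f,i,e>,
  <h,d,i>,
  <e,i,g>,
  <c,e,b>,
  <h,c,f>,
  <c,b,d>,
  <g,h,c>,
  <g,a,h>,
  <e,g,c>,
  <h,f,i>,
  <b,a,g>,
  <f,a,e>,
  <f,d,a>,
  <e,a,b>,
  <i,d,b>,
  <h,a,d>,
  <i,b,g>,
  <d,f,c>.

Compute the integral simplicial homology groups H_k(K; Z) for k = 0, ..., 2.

H_0 ≅ Z,  H_1 ≅ Z ⊕ Z/2Z,  H_2 = 0.

K has 9 vertices, 27 edges, 18 triangles.
rank ∂_0 = 0, rank ∂_1 = 8 ⇒ b_0 = 9 − 0 − 8 = 1; all invariant factors of ∂_1 are 1 so no torsion. So H_0 ≅ Z.
rank ∂_1 = 8, rank ∂_2 = 18 ⇒ b_1 = 27 − 8 − 18 = 1; ∂_2 has invariant factor(s) [2] giving torsion. So H_1 ≅ Z ⊕ Z/2Z.
rank ∂_2 = 18, rank ∂_3 = 0 ⇒ b_2 = 18 − 18 − 0 = 0. So H_2 ≅ 0.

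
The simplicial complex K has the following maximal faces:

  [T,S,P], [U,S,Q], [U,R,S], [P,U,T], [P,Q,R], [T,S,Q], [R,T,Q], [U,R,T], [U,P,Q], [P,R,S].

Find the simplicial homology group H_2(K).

H_2 ≅ 0.

We work with the vertex ordering P < Q < R < S < T < U. The simplices of K, each written with vertices in increasing order, are:

  0-simplices (6): P, Q, R, S, T, U
  1-simplices (15): PQ, PR, PS, PT, PU, QR, QS, QT, QU, RS, RT, RU, ST, SU, TU
  2-simplices (10): PQR, PQU, PRS, PST, PTU, QRT, QST, QSU, RSU, RTU

Hence C_0 ≅ Z^6, C_1 ≅ Z^15, C_2 ≅ Z^10.

∂_1: C_1 → C_0 maps an edge to its endpoints' difference, ∂[p,q] = q − p. For instance
  ∂SU = U − S.
This gives a 6×15 integer matrix of rank 5; reducing to Smith normal form yields diagonal entries (1,1,1,1,1).

The boundary map ∂_2: C_2 → C_1 maps a triangle to the signed sum of its edges. For instance
  ∂PST = ST − PT + PS,
  ∂RTU = TU − RU + RT.
The 15×10 boundary matrix has rank 10 and Smith normal form diag(1,1,1,1,1,1,1,1,1,2).

Now H_k = ker ∂_k / im ∂_{k+1}, so:

  H_2: rank ker ∂_2 − rank ∂_3 = (10 − 10) − 0 = 0, and there is no ∂_3, so H_2 ≅ 0.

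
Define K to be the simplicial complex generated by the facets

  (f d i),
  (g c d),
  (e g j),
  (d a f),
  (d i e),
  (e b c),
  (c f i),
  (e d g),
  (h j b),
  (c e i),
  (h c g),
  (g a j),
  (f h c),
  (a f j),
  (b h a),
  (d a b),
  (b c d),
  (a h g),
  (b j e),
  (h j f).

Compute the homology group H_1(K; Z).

K has 10 vertices, 30 edges, 20 triangles.
rank ∂_1 = 9, rank ∂_2 = 20 ⇒ b_1 = 30 − 9 − 20 = 1; ∂_2 has invariant factor(s) [2] giving torsion. So H_1 = Z × Z/2.

H_1 = Z × Z/2.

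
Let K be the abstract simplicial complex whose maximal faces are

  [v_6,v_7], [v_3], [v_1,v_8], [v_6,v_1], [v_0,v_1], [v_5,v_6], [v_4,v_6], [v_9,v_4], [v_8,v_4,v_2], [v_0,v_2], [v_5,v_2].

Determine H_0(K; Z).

We work with the vertex ordering v_0 < v_1 < v_2 < v_3 < v_4 < v_5 < v_6 < v_7 < v_8 < v_9. The simplices of K, each written with vertices in increasing order, are:

  0-simplices (10): [v_0], [v_1], [v_2], [v_3], [v_4], [v_5], [v_6], [v_7], [v_8], [v_9]
  1-simplices (12): [v_0,v_1], [v_0,v_2], [v_1,v_6], [v_1,v_8], [v_2,v_4], [v_2,v_5], [v_2,v_8], [v_4,v_6], [v_4,v_8], [v_4,v_9], [v_5,v_6], [v_6,v_7]
  2-simplices (1): [v_2,v_4,v_8]

giving chain groups C_0 ≅ Z^10, C_1 ≅ Z^12, C_2 ≅ Z^1.

∂_1: C_1 → C_0 is given by ∂[p,q] = [q] − [p].
The resulting 10×12 matrix has rank 8, and its Smith normal form has invariant factors (1,1,1,1,1,1,1,1).

Boundary ∂_2: C_2 → C_1 maps a triangle to the signed sum of its edges. For instance
  ∂[v_2,v_4,v_8] = [v_4,v_8] − [v_2,v_8] + [v_2,v_4].
The 12×1 boundary matrix has rank 1 and Smith normal form diag(1).

From H_k ≅ ker(∂_k) / im(∂_{k+1}) we obtain:

  H_0: rank C_0 − rank ∂_1 = 10 − 8 = 2, and the invariant factors of ∂_1 are all 1, so H_0 = Z^2.

H_0 ≅ Z^2.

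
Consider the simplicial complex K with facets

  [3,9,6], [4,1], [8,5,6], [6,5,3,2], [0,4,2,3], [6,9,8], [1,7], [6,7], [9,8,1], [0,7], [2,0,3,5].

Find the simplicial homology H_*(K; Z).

We work with the vertex ordering 0 < 1 < 2 < 3 < 4 < 5 < 6 < 7 < 8 < 9. The simplices of K, each written with vertices in increasing order, are:

  0-simplices (10): [0], [1], [2], [3], [4], [5], [6], [7], [8], [9]
  1-simplices (23): [0,2], [0,3], [0,4], [0,5], [0,7], [1,4], [1,7], [1,8], [1,9], [2,3], [2,4], [2,5], [2,6], [3,4], [3,5], [3,6], [3,9], [5,6], [5,8], [6,7], [6,8], [6,9], [8,9]
  2-simplices (14): [0,2,3], [0,2,4], [0,2,5], [0,3,4], [0,3,5], [1,8,9], [2,3,4], [2,3,5], [2,3,6], [2,5,6], [3,5,6], [3,6,9], [5,6,8], [6,8,9]
  3-simplices (3): [0,2,3,4], [0,2,3,5], [2,3,5,6]

Hence C_0 ≅ Z^10, C_1 ≅ Z^23, C_2 ≅ Z^14, C_3 ≅ Z^3.

The boundary map ∂_1: C_1 → C_0 maps an edge to its endpoints' difference, ∂[p,q] = q − p. For instance
  ∂[6,7] = [7] − [6].
As a 10×23 matrix over Z this has rank 9, with invariant factors (1,1,1,1,1,1,1,1,1).

The boundary map ∂_2: C_2 → C_1 sends each 2-simplex [p,q,r] to [q,r] − [p,r] + [p,q]. For instance
  ∂[1,8,9] = [8,9] − [1,9] + [1,8],
  ∂[3,5,6] = [5,6] − [3,6] + [3,5].
This gives a 23×14 integer matrix of rank 11; reducing to Smith normal form yields diagonal entries (1,1,1,1,1,1,1,1,1,1,1).

Boundary ∂_3: C_3 → C_2 sends each 3-simplex σ to the alternating sum Σ_i (−1)^i (σ with its i-th vertex removed). For instance
  ∂[0,2,3,4] = [2,3,4] − [0,3,4] + [0,2,4] − [0,2,3],
  ∂[0,2,3,5] = [2,3,5] − [0,3,5] + [0,2,5] − [0,2,3].
As a 14×3 matrix over Z this has rank 3, with invariant factors (1,1,1).

Now H_k = ker ∂_k / im ∂_{k+1}, so:

  H_0: rank C_0 − rank ∂_1 = 10 − 9 = 1, and the invariant factors of ∂_1 are all 1, so H_0 ≅ Z.
  H_1: rank ker ∂_1 − rank ∂_2 = (23 − 9) − 11 = 3, and the invariant factors of ∂_2 are all 1, so H_1 ≅ Z^3.
  H_2: rank ker ∂_2 − rank ∂_3 = (14 − 11) − 3 = 0, and the invariant factors of ∂_3 are all 1, so H_2 ≅ 0.
  H_3: rank ker ∂_3 − rank ∂_4 = (3 − 3) − 0 = 0, and there is no ∂_4, so H_3 ≅ 0.

As a check, the Euler characteristic is 10 − 23 + 14 − 3 = -2, which agrees with 1 − 3 + 0 − 0 = -2.

H_0 ≅ Z,  H_1 ≅ Z^3,  H_2 = 0,  H_3 = 0.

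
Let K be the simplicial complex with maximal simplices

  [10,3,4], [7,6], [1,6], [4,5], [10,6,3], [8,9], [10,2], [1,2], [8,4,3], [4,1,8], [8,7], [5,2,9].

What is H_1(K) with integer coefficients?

Take the total order 1 < 2 < 3 < 4 < 5 < 6 < 7 < 8 < 9 < 10 on the vertex set. Then K (dimension 2) consists of the simplices:

  0-simplices (10): [1], [2], [3], [4], [5], [6], [7], [8], [9], [10]
  1-simplices (19): [1,2], [1,4], [1,6], [1,8], [2,5], [2,9], [2,10], [3,4], [3,6], [3,8], [3,10], [4,5], [4,8], [4,10], [5,9], [6,7], [6,10], [7,8], [8,9]
  2-simplices (5): [1,4,8], [2,5,9], [3,4,8], [3,4,10], [3,6,10]

giving chain groups C_0 ≅ Z^10, C_1 ≅ Z^19, C_2 ≅ Z^5.

Boundary ∂_1: C_1 → C_0 maps an edge to its endpoints' difference, ∂[p,q] = q − p. For instance
  ∂[3,8] = [8] − [3].
The resulting 10×19 matrix has rank 9, and its Smith normal form has invariant factors (1,1,1,1,1,1,1,1,1).

∂_2: C_2 → C_1 acts by ∂[p,q,r] = [q,r] − [p,r] + [p,q]. For instance
  ∂[2,5,9] = [5,9] − [2,9] + [2,5],
  ∂[1,4,8] = [4,8] − [1,8] + [1,4].
The 19×5 boundary matrix has rank 5 and Smith normal form diag(1,1,1,1,1).

Now H_k = ker ∂_k / im ∂_{k+1}, so:

  H_1: rank ker ∂_1 − rank ∂_2 = (19 − 9) − 5 = 5, and the invariant factors of ∂_2 are all 1, so H_1 = Z^5.

H_1 ≅ Z^5.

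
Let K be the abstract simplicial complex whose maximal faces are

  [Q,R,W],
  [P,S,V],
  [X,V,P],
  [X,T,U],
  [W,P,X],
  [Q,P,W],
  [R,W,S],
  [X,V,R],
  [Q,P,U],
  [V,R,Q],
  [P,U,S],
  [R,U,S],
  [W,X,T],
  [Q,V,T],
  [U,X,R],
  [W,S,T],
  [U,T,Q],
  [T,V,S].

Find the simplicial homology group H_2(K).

H_2 = Z.

K has 9 vertices, 27 edges, 18 triangles.
rank ∂_2 = 17, rank ∂_3 = 0 ⇒ b_2 = 18 − 17 − 0 = 1. So H_2 = Z.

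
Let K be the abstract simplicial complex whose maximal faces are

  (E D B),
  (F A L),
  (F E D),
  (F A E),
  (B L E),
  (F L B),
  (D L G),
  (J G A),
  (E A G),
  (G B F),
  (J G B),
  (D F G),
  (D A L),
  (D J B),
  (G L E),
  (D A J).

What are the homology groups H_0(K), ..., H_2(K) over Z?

H_0 = Z,  H_1 = Z^2,  H_2 = Z.

Take the total order A < B < D < E < F < G < J < L on the vertex set. Then K (dimension 2) consists of the simplices:

  0-simplices (8): A, B, D, E, F, G, J, L
  1-simplices (24): AD, AE, AF, AG, AJ, AL, BD, BE, BF, BG, BJ, BL, DE, DF, DG, DJ, DL, EF, EG, EL, FG, FL, GJ, GL
  2-simplices (16): ADJ, ADL, AEF, AEG, AFL, AGJ, BDE, BDJ, BEL, BFG, BFL, BGJ, DEF, DFG, DGL, EGL

so the chain groups are C_0 ≅ Z^8, C_1 ≅ Z^24, C_2 ≅ Z^16.

Boundary ∂_1: C_1 → C_0 is given by ∂[p,q] = [q] − [p]. For instance
  ∂EF = F − E.
This gives a 8×24 integer matrix of rank 7; reducing to Smith normal form yields diagonal entries (1,1,1,1,1,1,1).

∂_2: C_2 → C_1 sends each 2-simplex [p,q,r] to [q,r] − [p,r] + [p,q]. For instance
  ∂BGJ = GJ − BJ + BG,
  ∂EGL = GL − EL + EG.
As a 24×16 matrix over Z this has rank 15, with invariant factors (1,1,1,1,1,1,1,1,1,1,1,1,1,1,1).

Reading off H_k = ker ∂_k / im ∂_{k+1}:

  H_0: rank C_0 − rank ∂_1 = 8 − 7 = 1, and the invariant factors of ∂_1 are all 1, so H_0 ≅ Z.
  H_1: rank ker ∂_1 − rank ∂_2 = (24 − 7) − 15 = 2, and the invariant factors of ∂_2 are all 1, so H_1 ≅ Z^2.
  H_2: rank ker ∂_2 − rank ∂_3 = (16 − 15) − 0 = 1, and there is no ∂_3, so H_2 ≅ Z.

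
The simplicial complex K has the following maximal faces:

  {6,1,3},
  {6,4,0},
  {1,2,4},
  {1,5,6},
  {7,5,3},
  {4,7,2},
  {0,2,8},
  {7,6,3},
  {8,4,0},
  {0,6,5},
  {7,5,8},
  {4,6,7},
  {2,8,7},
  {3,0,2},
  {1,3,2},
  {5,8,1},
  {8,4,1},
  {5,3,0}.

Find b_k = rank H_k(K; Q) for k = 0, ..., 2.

Order the vertices as 0 < 1 < 2 < 3 < 4 < 5 < 6 < 7 < 8. Listing each simplex with vertices in this order, K has dimension 2 with simplices:

  0-simplices (9): [0], [1], [2], [3], [4], [5], [6], [7], [8]
  1-simplices (27): (27 of them)
  2-simplices (18): [0,2,3], [0,2,8], [0,3,5], [0,4,6], [0,4,8], [0,5,6], [1,2,3], [1,2,4], [1,3,6], [1,4,8], [1,5,6], [1,5,8], [2,4,7], [2,7,8], [3,5,7], [3,6,7], [4,6,7], [5,7,8]

Hence C_0 ≅ Z^9, C_1 ≅ Z^27, C_2 ≅ Z^18.

The boundary map ∂_1: C_1 → C_0 is given by ∂[p,q] = [q] − [p].
This gives a 9×27 integer matrix of rank 8; reducing to Smith normal form yields diagonal entries (1,1,1,1,1,1,1,1).

The boundary map ∂_2: C_2 → C_1 maps a triangle to the signed sum of its edges. For instance
  ∂[0,5,6] = [5,6] − [0,6] + [0,5],
  ∂[0,2,3] = [2,3] − [0,3] + [0,2].
The resulting 27×18 matrix has rank 18, and its Smith normal form has invariant factors (1,1,1,1,1,1,1,1,1,1,1,1,1,1,1,1,1,2).

Now H_k = ker ∂_k / im ∂_{k+1}, so:

  H_0: rank C_0 − rank ∂_1 = 9 − 8 = 1, and the invariant factors of ∂_1 are all 1, so H_0 = Z.
  H_1: rank ker ∂_1 − rank ∂_2 = (27 − 8) − 18 = 1, and ∂_2 has invariant factor 2 > 1, so H_1 = Z ⊕ Z/2Z.
  H_2: rank ker ∂_2 − rank ∂_3 = (18 − 18) − 0 = 0, and there is no ∂_3, so H_2 = 0.

As a check, the Euler characteristic is 9 − 27 + 18 = 0, which agrees with 1 − 1 + 0 = 0.

Hence the Betti numbers are b_0 = 1, b_1 = 1, b_2 = 0.

b_0 = 1, b_1 = 1, b_2 = 0.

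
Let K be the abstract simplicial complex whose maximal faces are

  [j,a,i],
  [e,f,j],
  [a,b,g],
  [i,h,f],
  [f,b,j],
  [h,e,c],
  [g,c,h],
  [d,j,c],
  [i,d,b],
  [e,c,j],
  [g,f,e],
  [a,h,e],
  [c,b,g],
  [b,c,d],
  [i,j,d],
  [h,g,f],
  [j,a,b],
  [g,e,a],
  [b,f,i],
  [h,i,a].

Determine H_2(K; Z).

H_2 ≅ 0.

Order the vertices as a < b < c < d < e < f < g < h < i < j. Listing each simplex with vertices in this order, K has dimension 2 with simplices:

  0-simplices (10): a, b, c, d, e, f, g, h, i, j
  1-simplices (30): ab, ae, ag, ah, ai, aj, bc, bd, bf, bg, bi, bj, cd, ce, cg, ch, cj, di, dj, ef, eg, eh, ej, fg, fh, fi, fj, gh, hi, ij
  2-simplices (20): abg, abj, aeg, aeh, ahi, aij, bcd, bcg, bdi, bfi, bfj, cdj, ceh, cej, cgh, dij, efg, efj, fgh, fhi

Hence C_0 ≅ Z^10, C_1 ≅ Z^30, C_2 ≅ Z^20.

Boundary ∂_1: C_1 → C_0 sends each edge [p,q] (with p < q) to q − p. For instance
  ∂fi = i − f.
As a 10×30 matrix over Z this has rank 9, with invariant factors (1,1,1,1,1,1,1,1,1).

Boundary ∂_2: C_2 → C_1 sends each 2-simplex [p,q,r] to [q,r] − [p,r] + [p,q]. For instance
  ∂bdi = di − bi + bd,
  ∂ahi = hi − ai + ah.
The 30×20 boundary matrix has rank 20 and Smith normal form diag(1,1,1,1,1,1,1,1,1,1,1,1,1,1,1,1,1,1,1,2).

Computing H_k = (kernel of ∂_k) / (image of ∂_{k+1}):

  H_2: rank ker ∂_2 − rank ∂_3 = (20 − 20) − 0 = 0, and there is no ∂_3, so H_2 ≅ 0.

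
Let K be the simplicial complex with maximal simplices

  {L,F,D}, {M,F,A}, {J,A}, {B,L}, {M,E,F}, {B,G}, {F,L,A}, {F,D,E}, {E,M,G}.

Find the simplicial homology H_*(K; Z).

Take the total order A < B < D < E < F < G < J < L < M on the vertex set. Then K (dimension 2) consists of the simplices:

  0-simplices (9): A, B, D, E, F, G, J, L, M
  1-simplices (15): AF, AJ, AL, AM, BG, BL, DE, DF, DL, EF, EG, EM, FL, FM, GM
  2-simplices (6): AFL, AFM, DEF, DFL, EFM, EGM

giving chain groups C_0 ≅ Z^9, C_1 ≅ Z^15, C_2 ≅ Z^6.

∂_1: C_1 → C_0 sends each edge [p,q] (with p < q) to q − p. For instance
  ∂FM = M − F.
The resulting 9×15 matrix has rank 8, and its Smith normal form has invariant factors (1,1,1,1,1,1,1,1).

Boundary ∂_2: C_2 → C_1 sends each 2-simplex [p,q,r] to [q,r] − [p,r] + [p,q]. For instance
  ∂DEF = EF − DF + DE,
  ∂DFL = FL − DL + DF.
This gives a 15×6 integer matrix of rank 6; reducing to Smith normal form yields diagonal entries (1,1,1,1,1,1).

Computing H_k = (kernel of ∂_k) / (image of ∂_{k+1}):

  H_0: rank C_0 − rank ∂_1 = 9 − 8 = 1, and the invariant factors of ∂_1 are all 1, so H_0 = Z.
  H_1: rank ker ∂_1 − rank ∂_2 = (15 − 8) − 6 = 1, and the invariant factors of ∂_2 are all 1, so H_1 = Z.
  H_2: rank ker ∂_2 − rank ∂_3 = (6 − 6) − 0 = 0, and there is no ∂_3, so H_2 = 0.

As a check, the Euler characteristic is 9 − 15 + 6 = 0, which agrees with 1 − 1 + 0 = 0.

H_0 ≅ Z,  H_1 ≅ Z,  H_2 = 0.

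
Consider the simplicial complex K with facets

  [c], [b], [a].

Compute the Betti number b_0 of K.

Order the vertices as a < b < c. Listing each simplex with vertices in this order, K has dimension 0 with simplices:

  0-simplices (3): a, b, c

Hence C_0 ≅ Z^3.

Now H_k = ker ∂_k / im ∂_{k+1}, so:

  H_0: rank C_0 − rank ∂_1 = 3 − 0 = 3, and there is no ∂_1, so H_0 = Z^3.

Hence the Betti numbers are b_0 = 3.

b_0 = 3.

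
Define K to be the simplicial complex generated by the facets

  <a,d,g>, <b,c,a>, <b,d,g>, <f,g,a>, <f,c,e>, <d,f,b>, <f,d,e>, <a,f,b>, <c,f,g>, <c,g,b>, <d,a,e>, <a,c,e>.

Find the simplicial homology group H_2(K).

Order the vertices as a < b < c < d < e < f < g. Listing each simplex with vertices in this order, K has dimension 2 with simplices:

  0-simplices (7): a, b, c, d, e, f, g
  1-simplices (18): ab, ac, ad, ae, af, ag, bc, bd, bf, bg, ce, cf, cg, de, df, dg, ef, fg
  2-simplices (12): abc, abf, ace, ade, adg, afg, bcg, bdf, bdg, cef, cfg, def

so the chain groups are C_0 ≅ Z^7, C_1 ≅ Z^18, C_2 ≅ Z^12.

∂_1: C_1 → C_0 is given by ∂[p,q] = [q] − [p].
This gives a 7×18 integer matrix of rank 6; reducing to Smith normal form yields diagonal entries (1,1,1,1,1,1).

∂_2: C_2 → C_1 acts by ∂[p,q,r] = [q,r] − [p,r] + [p,q]. For instance
  ∂bcg = cg − bg + bc,
  ∂bdf = df − bf + bd.
As a 18×12 matrix over Z this has rank 12, with invariant factors (1,1,1,1,1,1,1,1,1,1,1,2).

From H_k ≅ ker(∂_k) / im(∂_{k+1}) we obtain:

  H_2: rank ker ∂_2 − rank ∂_3 = (12 − 12) − 0 = 0, and there is no ∂_3, so H_2 ≅ 0.

H_2 = 0.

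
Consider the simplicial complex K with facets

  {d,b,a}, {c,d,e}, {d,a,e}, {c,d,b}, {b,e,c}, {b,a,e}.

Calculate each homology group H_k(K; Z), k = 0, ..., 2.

Fix the vertex order a < b < c < d < e and write every simplex with vertices in increasing order. Then dim K = 2 and the simplices of K are:

  0-simplices (5): a, b, c, d, e
  1-simplices (9): ab, ad, ae, bc, bd, be, cd, ce, de
  2-simplices (6): abd, abe, ade, bcd, bce, cde

giving chain groups C_0 ≅ Z^5, C_1 ≅ Z^9, C_2 ≅ Z^6.

The boundary map ∂_1: C_1 → C_0 is given by ∂[p,q] = [q] − [p]. For instance
  ∂be = e − b.
The resulting 5×9 matrix has rank 4, and its Smith normal form has invariant factors (1,1,1,1).

∂_2: C_2 → C_1 sends each 2-simplex [p,q,r] to [q,r] − [p,r] + [p,q]. For instance
  ∂bce = ce − be + bc,
  ∂bcd = cd − bd + bc.
The resulting 9×6 matrix has rank 5, and its Smith normal form has invariant factors (1,1,1,1,1).

Reading off H_k = ker ∂_k / im ∂_{k+1}:

  H_0: rank C_0 − rank ∂_1 = 5 − 4 = 1, and the invariant factors of ∂_1 are all 1, so H_0 ≅ Z.
  H_1: rank ker ∂_1 − rank ∂_2 = (9 − 4) − 5 = 0, and the invariant factors of ∂_2 are all 1, so H_1 ≅ 0.
  H_2: rank ker ∂_2 − rank ∂_3 = (6 − 5) − 0 = 1, and there is no ∂_3, so H_2 ≅ Z.

(K is a triangulation of the 2-sphere S^2.)

H_0 = Z,  H_1 = 0,  H_2 = Z.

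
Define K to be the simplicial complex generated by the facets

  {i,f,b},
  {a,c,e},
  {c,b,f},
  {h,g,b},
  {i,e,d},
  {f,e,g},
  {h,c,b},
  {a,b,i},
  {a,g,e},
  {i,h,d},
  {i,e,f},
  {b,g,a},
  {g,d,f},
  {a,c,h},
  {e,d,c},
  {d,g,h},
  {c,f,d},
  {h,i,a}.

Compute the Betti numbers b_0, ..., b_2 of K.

Fix the vertex order a < b < c < d < e < f < g < h < i and write every simplex with vertices in increasing order. Then dim K = 2 and the simplices of K are:

  0-simplices (9): a, b, c, d, e, f, g, h, i
  1-simplices (27): ab, ac, ae, ag, ah, ai, bc, bf, bg, bh, bi, cd, ce, cf, ch, de, df, dg, dh, di, ef, eg, ei, fg, fi, gh, hi
  2-simplices (18): abg, abi, ace, ach, aeg, ahi, bcf, bch, bfi, bgh, cde, cdf, dei, dfg, dgh, dhi, efg, efi

Hence C_0 ≅ Z^9, C_1 ≅ Z^27, C_2 ≅ Z^18.

The boundary map ∂_1: C_1 → C_0 sends each edge [p,q] (with p < q) to q − p.
As a 9×27 matrix over Z this has rank 8, with invariant factors (1,1,1,1,1,1,1,1).

∂_2: C_2 → C_1 acts by ∂[p,q,r] = [q,r] − [p,r] + [p,q]. For instance
  ∂efg = fg − eg + ef,
  ∂ach = ch − ah + ac.
The resulting 27×18 matrix has rank 18, and its Smith normal form has invariant factors (1,1,1,1,1,1,1,1,1,1,1,1,1,1,1,1,1,2).

Computing H_k = (kernel of ∂_k) / (image of ∂_{k+1}):

  H_0: rank C_0 − rank ∂_1 = 9 − 8 = 1, and the invariant factors of ∂_1 are all 1, so H_0 = Z.
  H_1: rank ker ∂_1 − rank ∂_2 = (27 − 8) − 18 = 1, and ∂_2 has invariant factor 2 > 1, so H_1 = Z ⊕ Z/2.
  H_2: rank ker ∂_2 − rank ∂_3 = (18 − 18) − 0 = 0, and there is no ∂_3, so H_2 = 0.

Hence the Betti numbers are b_0 = 1, b_1 = 1, b_2 = 0.

b_0 = 1, b_1 = 1, b_2 = 0.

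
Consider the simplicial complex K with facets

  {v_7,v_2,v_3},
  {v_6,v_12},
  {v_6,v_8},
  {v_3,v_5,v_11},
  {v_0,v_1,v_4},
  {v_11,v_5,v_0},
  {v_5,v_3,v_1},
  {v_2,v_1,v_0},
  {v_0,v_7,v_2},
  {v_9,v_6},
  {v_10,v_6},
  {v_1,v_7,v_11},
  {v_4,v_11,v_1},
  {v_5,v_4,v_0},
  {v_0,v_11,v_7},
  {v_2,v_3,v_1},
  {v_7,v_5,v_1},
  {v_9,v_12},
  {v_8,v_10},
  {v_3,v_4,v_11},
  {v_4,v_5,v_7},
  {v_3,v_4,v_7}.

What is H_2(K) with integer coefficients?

H_2 = Z.

We work with the vertex ordering v_0 < v_1 < v_2 < v_3 < v_4 < v_5 < v_6 < v_7 < v_8 < v_9 < v_10 < v_11 < v_12. The simplices of K, each written with vertices in increasing order, are:

  0-simplices (13): [v_0], [v_1], [v_2], [v_3], [v_4], [v_5], [v_6], [v_7], [v_8], [v_9], [v_10], [v_11], [v_12]
  1-simplices (30): (30 of them)
  2-simplices (16): (16 of them)

so the chain groups are C_0 ≅ Z^13, C_1 ≅ Z^30, C_2 ≅ Z^16.

∂_1: C_1 → C_0 maps an edge to its endpoints' difference, ∂[p,q] = q − p.
As a 13×30 matrix over Z this has rank 11, with invariant factors (1,1,1,1,1,1,1,1,1,1,1).

The boundary map ∂_2: C_2 → C_1 sends each 2-simplex [p,q,r] to [q,r] − [p,r] + [p,q]. For instance
  ∂[v_0,v_2,v_7] = [v_2,v_7] − [v_0,v_7] + [v_0,v_2],
  ∂[v_0,v_5,v_11] = [v_5,v_11] − [v_0,v_11] + [v_0,v_5].
The resulting 30×16 matrix has rank 15, and its Smith normal form has invariant factors (1,1,1,1,1,1,1,1,1,1,1,1,1,1,1).

Now H_k = ker ∂_k / im ∂_{k+1}, so:

  H_2: rank ker ∂_2 − rank ∂_3 = (16 − 15) − 0 = 1, and there is no ∂_3, so H_2 = Z.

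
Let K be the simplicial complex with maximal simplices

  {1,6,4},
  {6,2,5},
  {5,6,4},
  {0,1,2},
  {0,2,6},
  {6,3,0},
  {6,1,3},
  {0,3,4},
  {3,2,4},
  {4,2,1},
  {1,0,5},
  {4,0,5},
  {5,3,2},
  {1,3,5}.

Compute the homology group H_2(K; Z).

Order the vertices as 0 < 1 < 2 < 3 < 4 < 5 < 6. Listing each simplex with vertices in this order, K has dimension 2 with simplices:

  0-simplices (7): [0], [1], [2], [3], [4], [5], [6]
  1-simplices (21): [0,1], [0,2], [0,3], [0,4], [0,5], [0,6], [1,2], [1,3], [1,4], [1,5], [1,6], [2,3], [2,4], [2,5], [2,6], [3,4], [3,5], [3,6], [4,5], [4,6], [5,6]
  2-simplices (14): [0,1,2], [0,1,5], [0,2,6], [0,3,4], [0,3,6], [0,4,5], [1,2,4], [1,3,5], [1,3,6], [1,4,6], [2,3,4], [2,3,5], [2,5,6], [4,5,6]

Hence C_0 ≅ Z^7, C_1 ≅ Z^21, C_2 ≅ Z^14.

Boundary ∂_1: C_1 → C_0 sends each edge [p,q] (with p < q) to q − p.
The 7×21 boundary matrix has rank 6 and Smith normal form diag(1,1,1,1,1,1).

∂_2: C_2 → C_1 maps a triangle to the signed sum of its edges. For instance
  ∂[0,4,5] = [4,5] − [0,5] + [0,4],
  ∂[2,3,4] = [3,4] − [2,4] + [2,3].
As a 21×14 matrix over Z this has rank 13, with invariant factors (1,1,1,1,1,1,1,1,1,1,1,1,1).

Now H_k = ker ∂_k / im ∂_{k+1}, so:

  H_2: rank ker ∂_2 − rank ∂_3 = (14 − 13) − 0 = 1, and there is no ∂_3, so H_2 ≅ Z.

H_2 = Z.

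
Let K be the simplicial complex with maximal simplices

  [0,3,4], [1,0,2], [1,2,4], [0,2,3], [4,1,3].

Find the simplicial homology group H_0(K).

H_0 = Z.

We work with the vertex ordering 0 < 1 < 2 < 3 < 4. The simplices of K, each written with vertices in increasing order, are:

  0-simplices (5): [0], [1], [2], [3], [4]
  1-simplices (10): [0,1], [0,2], [0,3], [0,4], [1,2], [1,3], [1,4], [2,3], [2,4], [3,4]
  2-simplices (5): [0,1,2], [0,2,3], [0,3,4], [1,2,4], [1,3,4]

giving chain groups C_0 ≅ Z^5, C_1 ≅ Z^10, C_2 ≅ Z^5.

The boundary map ∂_1: C_1 → C_0 is given by ∂[p,q] = [q] − [p]. For instance
  ∂[0,2] = [2] − [0].
The 5×10 boundary matrix has rank 4 and Smith normal form diag(1,1,1,1).

∂_2: C_2 → C_1 sends each 2-simplex [p,q,r] to [q,r] − [p,r] + [p,q]. For instance
  ∂[0,3,4] = [3,4] − [0,4] + [0,3],
  ∂[1,2,4] = [2,4] − [1,4] + [1,2].
The 10×5 boundary matrix has rank 5 and Smith normal form diag(1,1,1,1,1).

Computing H_k = (kernel of ∂_k) / (image of ∂_{k+1}):

  H_0: rank C_0 − rank ∂_1 = 5 − 4 = 1, and the invariant factors of ∂_1 are all 1, so H_0 ≅ Z.

(K is a triangulation of the Möbius band.)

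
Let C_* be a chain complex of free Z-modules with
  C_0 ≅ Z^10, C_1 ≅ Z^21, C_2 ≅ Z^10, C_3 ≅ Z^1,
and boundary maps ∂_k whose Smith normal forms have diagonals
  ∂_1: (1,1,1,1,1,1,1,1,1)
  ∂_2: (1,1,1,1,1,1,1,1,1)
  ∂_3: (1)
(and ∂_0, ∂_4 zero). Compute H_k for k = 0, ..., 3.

H_0 ≅ Z,  H_1 ≅ Z^3,  H_2 = 0,  H_3 = 0.

H_0: b_0 = 10 − 0 − 9 = 1; torsion from ∂_1 factors > 1: none. So H_0 ≅ Z.
H_1: b_1 = 21 − 9 − 9 = 3; torsion from ∂_2 factors > 1: none. So H_1 ≅ Z^3.
H_2: b_2 = 10 − 9 − 1 = 0; torsion from ∂_3 factors > 1: none. So H_2 ≅ 0.
H_3: b_3 = 1 − 1 − 0 = 0; torsion from ∂_4 factors > 1: none. So H_3 ≅ 0.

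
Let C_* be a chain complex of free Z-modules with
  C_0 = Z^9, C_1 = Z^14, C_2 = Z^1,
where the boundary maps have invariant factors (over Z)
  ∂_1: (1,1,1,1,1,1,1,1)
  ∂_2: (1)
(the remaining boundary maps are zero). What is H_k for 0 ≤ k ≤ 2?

H_0: b_0 = 9 − 0 − 8 = 1; torsion from ∂_1 factors > 1: none. So H_0 = Z.
H_1: b_1 = 14 − 8 − 1 = 5; torsion from ∂_2 factors > 1: none. So H_1 = Z^5.
H_2: b_2 = 1 − 1 − 0 = 0; torsion from ∂_3 factors > 1: none. So H_2 = 0.

H_0 = Z,  H_1 = Z^5,  H_2 = 0.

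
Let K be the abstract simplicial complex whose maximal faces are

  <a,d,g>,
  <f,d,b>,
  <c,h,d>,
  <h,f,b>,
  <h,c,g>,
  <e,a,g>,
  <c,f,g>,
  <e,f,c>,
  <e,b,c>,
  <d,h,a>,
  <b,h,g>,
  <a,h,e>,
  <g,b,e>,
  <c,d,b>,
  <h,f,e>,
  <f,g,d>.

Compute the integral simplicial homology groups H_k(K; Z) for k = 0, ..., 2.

H_0 ≅ Z,  H_1 ≅ Z^2,  H_2 ≅ Z.

K has 8 vertices, 24 edges, 16 triangles.
rank ∂_0 = 0, rank ∂_1 = 7 ⇒ b_0 = 8 − 0 − 7 = 1; all invariant factors of ∂_1 are 1 so no torsion. So H_0 ≅ Z.
rank ∂_1 = 7, rank ∂_2 = 15 ⇒ b_1 = 24 − 7 − 15 = 2; all invariant factors of ∂_2 are 1 so no torsion. So H_1 ≅ Z^2.
rank ∂_2 = 15, rank ∂_3 = 0 ⇒ b_2 = 16 − 15 − 0 = 1. So H_2 ≅ Z.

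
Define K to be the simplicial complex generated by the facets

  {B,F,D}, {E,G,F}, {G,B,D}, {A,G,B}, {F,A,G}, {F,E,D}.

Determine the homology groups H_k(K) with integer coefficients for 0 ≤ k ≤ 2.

H_0 ≅ Z,  H_1 ≅ Z,  H_2 = 0.

We work with the vertex ordering A < B < D < E < F < G. The simplices of K, each written with vertices in increasing order, are:

  0-simplices (6): A, B, D, E, F, G
  1-simplices (12): AB, AF, AG, BD, BF, BG, DE, DF, DG, EF, EG, FG
  2-simplices (6): ABG, AFG, BDF, BDG, DEF, EFG

Hence C_0 ≅ Z^6, C_1 ≅ Z^12, C_2 ≅ Z^6.

Boundary ∂_1: C_1 → C_0 maps an edge to its endpoints' difference, ∂[p,q] = q − p.
This gives a 6×12 integer matrix of rank 5; reducing to Smith normal form yields diagonal entries (1,1,1,1,1).

The boundary map ∂_2: C_2 → C_1 acts by ∂[p,q,r] = [q,r] − [p,r] + [p,q]. For instance
  ∂BDG = DG − BG + BD,
  ∂ABG = BG − AG + AB.
As a 12×6 matrix over Z this has rank 6, with invariant factors (1,1,1,1,1,1).

Now H_k = ker ∂_k / im ∂_{k+1}, so:

  H_0: rank C_0 − rank ∂_1 = 6 − 5 = 1, and the invariant factors of ∂_1 are all 1, so H_0 ≅ Z.
  H_1: rank ker ∂_1 − rank ∂_2 = (12 − 5) − 6 = 1, and the invariant factors of ∂_2 are all 1, so H_1 ≅ Z.
  H_2: rank ker ∂_2 − rank ∂_3 = (6 − 6) − 0 = 0, and there is no ∂_3, so H_2 ≅ 0.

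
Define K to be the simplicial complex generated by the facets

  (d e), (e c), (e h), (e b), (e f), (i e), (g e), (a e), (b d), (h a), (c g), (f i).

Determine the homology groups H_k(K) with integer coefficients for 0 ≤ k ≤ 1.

Take the total order a < b < c < d < e < f < g < h < i on the vertex set. Then K (dimension 1) consists of the simplices:

  0-simplices (9): a, b, c, d, e, f, g, h, i
  1-simplices (12): ae, ah, bd, be, ce, cg, de, ef, eg, eh, ei, fi

giving chain groups C_0 ≅ Z^9, C_1 ≅ Z^12.

The boundary map ∂_1: C_1 → C_0 sends each edge [p,q] (with p < q) to q − p. For instance
  ∂ah = h − a.
The resulting 9×12 matrix has rank 8, and its Smith normal form has invariant factors (1,1,1,1,1,1,1,1).

Now H_k = ker ∂_k / im ∂_{k+1}, so:

  H_0: rank C_0 − rank ∂_1 = 9 − 8 = 1, and the invariant factors of ∂_1 are all 1, so H_0 = Z.
  H_1: rank ker ∂_1 − rank ∂_2 = (12 − 8) − 0 = 4, and there is no ∂_2, so H_1 = Z^4.

As a check, the Euler characteristic is 9 − 12 = -3, which agrees with 1 − 4 = -3.

H_0 ≅ Z,  H_1 ≅ Z^4.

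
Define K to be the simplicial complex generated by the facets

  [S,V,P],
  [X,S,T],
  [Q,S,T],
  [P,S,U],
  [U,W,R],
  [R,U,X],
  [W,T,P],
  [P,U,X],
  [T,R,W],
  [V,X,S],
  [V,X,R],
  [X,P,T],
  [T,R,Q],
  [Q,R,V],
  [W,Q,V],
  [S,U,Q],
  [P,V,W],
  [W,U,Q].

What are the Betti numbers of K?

b_0 = 1, b_1 = 1, b_2 = 0.

Fix the vertex order P < Q < R < S < T < U < V < W < X and write every simplex with vertices in increasing order. Then dim K = 2 and the simplices of K are:

  0-simplices (9): P, Q, R, S, T, U, V, W, X
  1-simplices (27): PS, PT, PU, PV, PW, PX, QR, QS, QT, QU, QV, QW, RT, RU, RV, RW, RX, ST, SU, SV, SX, TW, TX, UW, UX, VW, VX
  2-simplices (18): PSU, PSV, PTW, PTX, PUX, PVW, QRT, QRV, QST, QSU, QUW, QVW, RTW, RUW, RUX, RVX, STX, SVX

so the chain groups are C_0 ≅ Z^9, C_1 ≅ Z^27, C_2 ≅ Z^18.

The boundary map ∂_1: C_1 → C_0 sends each edge [p,q] (with p < q) to q − p. For instance
  ∂RV = V − R.
As a 9×27 matrix over Z this has rank 8, with invariant factors (1,1,1,1,1,1,1,1).

Boundary ∂_2: C_2 → C_1 sends each 2-simplex [p,q,r] to [q,r] − [p,r] + [p,q]. For instance
  ∂QVW = VW − QW + QV,
  ∂PUX = UX − PX + PU.
This gives a 27×18 integer matrix of rank 18; reducing to Smith normal form yields diagonal entries (1,1,1,1,1,1,1,1,1,1,1,1,1,1,1,1,1,2).

From H_k ≅ ker(∂_k) / im(∂_{k+1}) we obtain:

  H_0: rank C_0 − rank ∂_1 = 9 − 8 = 1, and the invariant factors of ∂_1 are all 1, so H_0 ≅ Z.
  H_1: rank ker ∂_1 − rank ∂_2 = (27 − 8) − 18 = 1, and ∂_2 has invariant factor 2 > 1, so H_1 ≅ Z × Z/2.
  H_2: rank ker ∂_2 − rank ∂_3 = (18 − 18) − 0 = 0, and there is no ∂_3, so H_2 ≅ 0.

As a check, the Euler characteristic is 9 − 27 + 18 = 0, which agrees with 1 − 1 + 0 = 0.

Hence the Betti numbers are b_0 = 1, b_1 = 1, b_2 = 0.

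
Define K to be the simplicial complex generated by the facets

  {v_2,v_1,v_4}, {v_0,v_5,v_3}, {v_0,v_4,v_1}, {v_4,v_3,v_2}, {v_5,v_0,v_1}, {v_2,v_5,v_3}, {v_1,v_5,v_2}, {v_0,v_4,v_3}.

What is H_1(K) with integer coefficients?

Take the total order v_0 < v_1 < v_2 < v_3 < v_4 < v_5 on the vertex set. Then K (dimension 2) consists of the simplices:

  0-simplices (6): [v_0], [v_1], [v_2], [v_3], [v_4], [v_5]
  1-simplices (12): [v_0,v_1], [v_0,v_3], [v_0,v_4], [v_0,v_5], [v_1,v_2], [v_1,v_4], [v_1,v_5], [v_2,v_3], [v_2,v_4], [v_2,v_5], [v_3,v_4], [v_3,v_5]
  2-simplices (8): [v_0,v_1,v_4], [v_0,v_1,v_5], [v_0,v_3,v_4], [v_0,v_3,v_5], [v_1,v_2,v_4], [v_1,v_2,v_5], [v_2,v_3,v_4], [v_2,v_3,v_5]

Hence C_0 ≅ Z^6, C_1 ≅ Z^12, C_2 ≅ Z^8.

The boundary map ∂_1: C_1 → C_0 is given by ∂[p,q] = [q] − [p]. For instance
  ∂[v_3,v_4] = [v_4] − [v_3].
The resulting 6×12 matrix has rank 5, and its Smith normal form has invariant factors (1,1,1,1,1).

∂_2: C_2 → C_1 maps a triangle to the signed sum of its edges. For instance
  ∂[v_1,v_2,v_5] = [v_2,v_5] − [v_1,v_5] + [v_1,v_2],
  ∂[v_0,v_3,v_5] = [v_3,v_5] − [v_0,v_5] + [v_0,v_3].
The 12×8 boundary matrix has rank 7 and Smith normal form diag(1,1,1,1,1,1,1).

Reading off H_k = ker ∂_k / im ∂_{k+1}:

  H_1: rank ker ∂_1 − rank ∂_2 = (12 − 5) − 7 = 0, and the invariant factors of ∂_2 are all 1, so H_1 = 0.

H_1 = 0.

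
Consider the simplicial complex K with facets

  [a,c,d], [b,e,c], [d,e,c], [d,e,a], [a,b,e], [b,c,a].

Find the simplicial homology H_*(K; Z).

Take the total order a < b < c < d < e on the vertex set. Then K (dimension 2) consists of the simplices:

  0-simplices (5): a, b, c, d, e
  1-simplices (9): ab, ac, ad, ae, bc, be, cd, ce, de
  2-simplices (6): abc, abe, acd, ade, bce, cde

so the chain groups are C_0 ≅ Z^5, C_1 ≅ Z^9, C_2 ≅ Z^6.

∂_1: C_1 → C_0 maps an edge to its endpoints' difference, ∂[p,q] = q − p.
As a 5×9 matrix over Z this has rank 4, with invariant factors (1,1,1,1).

∂_2: C_2 → C_1 maps a triangle to the signed sum of its edges. For instance
  ∂abc = bc − ac + ab,
  ∂bce = ce − be + bc.
As a 9×6 matrix over Z this has rank 5, with invariant factors (1,1,1,1,1).

Reading off H_k = ker ∂_k / im ∂_{k+1}:

  H_0: rank C_0 − rank ∂_1 = 5 − 4 = 1, and the invariant factors of ∂_1 are all 1, so H_0 = Z.
  H_1: rank ker ∂_1 − rank ∂_2 = (9 − 4) − 5 = 0, and the invariant factors of ∂_2 are all 1, so H_1 = 0.
  H_2: rank ker ∂_2 − rank ∂_3 = (6 − 5) − 0 = 1, and there is no ∂_3, so H_2 = Z.

(K is a triangulation of the 2-sphere S^2.)

H_0 = Z,  H_1 = 0,  H_2 = Z.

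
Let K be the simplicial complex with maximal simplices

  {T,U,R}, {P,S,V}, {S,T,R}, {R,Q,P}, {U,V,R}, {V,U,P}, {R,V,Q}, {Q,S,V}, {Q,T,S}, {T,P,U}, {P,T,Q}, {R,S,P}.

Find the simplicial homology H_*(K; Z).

H_0 = Z,  H_1 = Z_2,  H_2 = 0.

We work with the vertex ordering P < Q < R < S < T < U < V. The simplices of K, each written with vertices in increasing order, are:

  0-simplices (7): P, Q, R, S, T, U, V
  1-simplices (18): PQ, PR, PS, PT, PU, PV, QR, QS, QT, QV, RS, RT, RU, RV, ST, SV, TU, UV
  2-simplices (12): PQR, PQT, PRS, PSV, PTU, PUV, QRV, QST, QSV, RST, RTU, RUV

giving chain groups C_0 ≅ Z^7, C_1 ≅ Z^18, C_2 ≅ Z^12.

Boundary ∂_1: C_1 → C_0 is given by ∂[p,q] = [q] − [p].
As a 7×18 matrix over Z this has rank 6, with invariant factors (1,1,1,1,1,1).

The boundary map ∂_2: C_2 → C_1 sends each 2-simplex [p,q,r] to [q,r] − [p,r] + [p,q]. For instance
  ∂RUV = UV − RV + RU,
  ∂PSV = SV − PV + PS.
This gives a 18×12 integer matrix of rank 12; reducing to Smith normal form yields diagonal entries (1,1,1,1,1,1,1,1,1,1,1,2).

Reading off H_k = ker ∂_k / im ∂_{k+1}:

  H_0: rank C_0 − rank ∂_1 = 7 − 6 = 1, and the invariant factors of ∂_1 are all 1, so H_0 = Z.
  H_1: rank ker ∂_1 − rank ∂_2 = (18 − 6) − 12 = 0, and ∂_2 has invariant factor 2 > 1, so H_1 = Z_2.
  H_2: rank ker ∂_2 − rank ∂_3 = (12 − 12) − 0 = 0, and there is no ∂_3, so H_2 = 0.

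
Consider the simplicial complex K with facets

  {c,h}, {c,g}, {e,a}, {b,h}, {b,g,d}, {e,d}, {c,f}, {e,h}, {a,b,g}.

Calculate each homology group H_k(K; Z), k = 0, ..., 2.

H_0 ≅ Z,  H_1 ≅ Z^3,  H_2 = 0.

We work with the vertex ordering a < b < c < d < e < f < g < h. The simplices of K, each written with vertices in increasing order, are:

  0-simplices (8): a, b, c, d, e, f, g, h
  1-simplices (12): ab, ae, ag, bd, bg, bh, cf, cg, ch, de, dg, eh
  2-simplices (2): abg, bdg

giving chain groups C_0 ≅ Z^8, C_1 ≅ Z^12, C_2 ≅ Z^2.

The boundary map ∂_1: C_1 → C_0 maps an edge to its endpoints' difference, ∂[p,q] = q − p. For instance
  ∂ae = e − a.
The resulting 8×12 matrix has rank 7, and its Smith normal form has invariant factors (1,1,1,1,1,1,1).

∂_2: C_2 → C_1 sends each 2-simplex [p,q,r] to [q,r] − [p,r] + [p,q]. For instance
  ∂abg = bg − ag + ab,
  ∂bdg = dg − bg + bd.
As a 12×2 matrix over Z this has rank 2, with invariant factors (1,1).

Now H_k = ker ∂_k / im ∂_{k+1}, so:

  H_0: rank C_0 − rank ∂_1 = 8 − 7 = 1, and the invariant factors of ∂_1 are all 1, so H_0 = Z.
  H_1: rank ker ∂_1 − rank ∂_2 = (12 − 7) − 2 = 3, and the invariant factors of ∂_2 are all 1, so H_1 = Z^3.
  H_2: rank ker ∂_2 − rank ∂_3 = (2 − 2) − 0 = 0, and there is no ∂_3, so H_2 = 0.

As a check, the Euler characteristic is 8 − 12 + 2 = -2, which agrees with 1 − 3 + 0 = -2.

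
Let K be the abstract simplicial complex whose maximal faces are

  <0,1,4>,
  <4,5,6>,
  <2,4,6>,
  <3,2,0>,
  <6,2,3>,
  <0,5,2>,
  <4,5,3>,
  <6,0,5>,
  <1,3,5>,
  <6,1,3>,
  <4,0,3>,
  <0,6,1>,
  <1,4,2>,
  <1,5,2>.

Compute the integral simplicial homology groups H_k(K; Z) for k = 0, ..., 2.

H_0 = Z,  H_1 = Z^2,  H_2 = Z.

Order the vertices as 0 < 1 < 2 < 3 < 4 < 5 < 6. Listing each simplex with vertices in this order, K has dimension 2 with simplices:

  0-simplices (7): [0], [1], [2], [3], [4], [5], [6]
  1-simplices (21): [0,1], [0,2], [0,3], [0,4], [0,5], [0,6], [1,2], [1,3], [1,4], [1,5], [1,6], [2,3], [2,4], [2,5], [2,6], [3,4], [3,5], [3,6], [4,5], [4,6], [5,6]
  2-simplices (14): [0,1,4], [0,1,6], [0,2,3], [0,2,5], [0,3,4], [0,5,6], [1,2,4], [1,2,5], [1,3,5], [1,3,6], [2,3,6], [2,4,6], [3,4,5], [4,5,6]

Hence C_0 ≅ Z^7, C_1 ≅ Z^21, C_2 ≅ Z^14.

Boundary ∂_1: C_1 → C_0 is given by ∂[p,q] = [q] − [p]. For instance
  ∂[0,1] = [1] − [0].
The resulting 7×21 matrix has rank 6, and its Smith normal form has invariant factors (1,1,1,1,1,1).

∂_2: C_2 → C_1 acts by ∂[p,q,r] = [q,r] − [p,r] + [p,q]. For instance
  ∂[1,2,5] = [2,5] − [1,5] + [1,2],
  ∂[0,2,3] = [2,3] − [0,3] + [0,2].
As a 21×14 matrix over Z this has rank 13, with invariant factors (1,1,1,1,1,1,1,1,1,1,1,1,1).

Computing H_k = (kernel of ∂_k) / (image of ∂_{k+1}):

  H_0: rank C_0 − rank ∂_1 = 7 − 6 = 1, and the invariant factors of ∂_1 are all 1, so H_0 = Z.
  H_1: rank ker ∂_1 − rank ∂_2 = (21 − 6) − 13 = 2, and the invariant factors of ∂_2 are all 1, so H_1 = Z^2.
  H_2: rank ker ∂_2 − rank ∂_3 = (14 − 13) − 0 = 1, and there is no ∂_3, so H_2 = Z.

(K is a triangulation of the torus T^2.)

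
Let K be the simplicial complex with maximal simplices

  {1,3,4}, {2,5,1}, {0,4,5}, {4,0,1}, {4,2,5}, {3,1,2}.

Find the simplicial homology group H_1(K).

Take the total order 0 < 1 < 2 < 3 < 4 < 5 on the vertex set. Then K (dimension 2) consists of the simplices:

  0-simplices (6): [0], [1], [2], [3], [4], [5]
  1-simplices (12): [0,1], [0,4], [0,5], [1,2], [1,3], [1,4], [1,5], [2,3], [2,4], [2,5], [3,4], [4,5]
  2-simplices (6): [0,1,4], [0,4,5], [1,2,3], [1,2,5], [1,3,4], [2,4,5]

Hence C_0 ≅ Z^6, C_1 ≅ Z^12, C_2 ≅ Z^6.

The boundary map ∂_1: C_1 → C_0 maps an edge to its endpoints' difference, ∂[p,q] = q − p.
This gives a 6×12 integer matrix of rank 5; reducing to Smith normal form yields diagonal entries (1,1,1,1,1).

∂_2: C_2 → C_1 acts by ∂[p,q,r] = [q,r] − [p,r] + [p,q]. For instance
  ∂[1,2,3] = [2,3] − [1,3] + [1,2],
  ∂[0,1,4] = [1,4] − [0,4] + [0,1].
The resulting 12×6 matrix has rank 6, and its Smith normal form has invariant factors (1,1,1,1,1,1).

Computing H_k = (kernel of ∂_k) / (image of ∂_{k+1}):

  H_1: rank ker ∂_1 − rank ∂_2 = (12 − 5) − 6 = 1, and the invariant factors of ∂_2 are all 1, so H_1 ≅ Z.

(K is a triangulation of the cylinder S^1 x I.)

H_1 ≅ Z.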